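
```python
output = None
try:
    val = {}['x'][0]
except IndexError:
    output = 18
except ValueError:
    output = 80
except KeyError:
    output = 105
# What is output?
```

Step-by-step execution trace:
1. `val = {}['x'][0]` raises KeyError.
2. `except IndexError` does not match KeyError; skipped.
3. `except ValueError` does not match KeyError; skipped.
4. `except KeyError` matches → output = 105.
Result: 105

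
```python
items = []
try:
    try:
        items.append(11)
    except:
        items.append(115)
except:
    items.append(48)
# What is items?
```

Step-by-step execution trace:
1. Inner try: `items.append(11)` → items = [11]. No exception raised.
2. Inner `except` is skipped.
3. Inner try completes normally; outer `except` is skipped.
Result: [11]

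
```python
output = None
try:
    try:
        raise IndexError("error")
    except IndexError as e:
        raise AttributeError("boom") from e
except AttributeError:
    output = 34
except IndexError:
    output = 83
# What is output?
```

Step-by-step execution trace:
1. Inner try raises IndexError; inner `except IndexError as e` catches it.
2. `raise AttributeError(...) from e` raises AttributeError (IndexError is attached as __cause__, but only AttributeError is active).
3. Outer `except AttributeError` matches → output = 34.
4. `except IndexError` is not reached.
Result: 34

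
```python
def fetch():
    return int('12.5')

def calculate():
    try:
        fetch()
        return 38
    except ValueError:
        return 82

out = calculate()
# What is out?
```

Step-by-step execution trace:
1. `calculate()` calls `fetch()`.
2. `fetch()` evaluates `int('12.5')`, which raises ValueError; it propagates to the caller.
3. `return 38` is not reached.
4. `except ValueError` in calculate matches → returns 82.
5. out = 82.
Result: 82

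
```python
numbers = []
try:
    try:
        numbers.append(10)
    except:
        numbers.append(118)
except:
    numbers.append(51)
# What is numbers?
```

Step-by-step execution trace:
1. Inner try: `numbers.append(10)` → numbers = [10]. No exception raised.
2. Inner `except` is skipped.
3. Inner try completes normally; outer `except` is skipped.
Result: [10]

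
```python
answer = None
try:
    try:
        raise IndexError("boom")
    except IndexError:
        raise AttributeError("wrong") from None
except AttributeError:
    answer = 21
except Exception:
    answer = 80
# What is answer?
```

Step-by-step execution trace:
1. Inner try raises IndexError; inner `except IndexError` catches it.
2. `raise AttributeError(...) from None` raises AttributeError (from None suppresses __context__, but the active exception is still AttributeError).
3. Outer `except AttributeError` matches → answer = 21.
4. `except Exception` is not reached.
Result: 21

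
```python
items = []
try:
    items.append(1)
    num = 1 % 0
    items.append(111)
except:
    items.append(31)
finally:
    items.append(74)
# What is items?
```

Step-by-step execution trace:
1. try: `items.append(1)` → items = [1].
2. `num = 1 % 0` raises ZeroDivisionError; `items.append(111)` is not reached.
3. bare `except` matches → `items.append(31)` → items = [1, 31].
4. finally always runs: `items.append(74)` → items = [1, 31, 74].
Result: [1, 31, 74]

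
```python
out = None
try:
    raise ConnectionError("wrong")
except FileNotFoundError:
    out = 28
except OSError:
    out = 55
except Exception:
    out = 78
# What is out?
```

Step-by-step execution trace:
1. `raise ConnectionError(...)` raises ConnectionError.
2. `except FileNotFoundError` does not match (ConnectionError is not a subclass of FileNotFoundError); skipped.
3. `except OSError` matches (ConnectionError is a subclass of OSError) → out = 55.
4. `except Exception` is not reached.
Result: 55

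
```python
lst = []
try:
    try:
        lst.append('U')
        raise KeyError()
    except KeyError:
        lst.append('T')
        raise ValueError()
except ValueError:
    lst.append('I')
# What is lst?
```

Step-by-step execution trace:
1. Inner try: `lst.append('U')` → lst = ['U'].
2. `raise KeyError()` raises KeyError.
3. Inner `except KeyError` matches → `lst.append('T')` → lst = ['U', 'T'].
4. `raise ValueError()` raises ValueError; propagates to outer try.
5. Outer `except ValueError` matches → `lst.append('I')` → lst = ['U', 'T', 'I'].
Result: ['U', 'T', 'I']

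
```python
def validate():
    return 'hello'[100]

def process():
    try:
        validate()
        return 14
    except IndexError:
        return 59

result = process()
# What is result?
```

Step-by-step execution trace:
1. `process()` calls `validate()`.
2. `validate()` evaluates `'hello'[100]`, which raises IndexError; it propagates to the caller.
3. `return 14` is not reached.
4. `except IndexError` in process matches → returns 59.
5. result = 59.
Result: 59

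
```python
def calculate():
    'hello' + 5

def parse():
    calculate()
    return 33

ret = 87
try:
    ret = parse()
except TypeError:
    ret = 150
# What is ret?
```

Step-by-step execution trace:
1. ret starts at 87.
2. try: `parse()` calls `calculate()`.
3. `calculate()` evaluates `'hello' + 5`, which raises TypeError; it propagates through parse (uncaught).
4. `return 33` in parse is not reached; the assignment to ret does not complete.
5. `except TypeError` matches → ret = 150.
Result: 150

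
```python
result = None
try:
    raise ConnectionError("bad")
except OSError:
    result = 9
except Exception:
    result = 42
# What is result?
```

Step-by-step execution trace:
1. `raise ConnectionError(...)` raises ConnectionError.
2. `except OSError` matches (ConnectionError is a subclass of OSError) → result = 9.
3. `except Exception` is not reached.
Result: 9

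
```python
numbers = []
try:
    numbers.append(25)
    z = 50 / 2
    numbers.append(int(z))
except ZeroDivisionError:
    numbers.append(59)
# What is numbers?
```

Step-by-step execution trace:
1. try: `numbers.append(25)` → numbers = [25].
2. `z = 50 / 2` → z = 25.0. No exception raised.
3. `numbers.append(int(z))` → numbers = [25, 25].
4. `except ZeroDivisionError` is skipped (no exception was raised).
Result: [25, 25]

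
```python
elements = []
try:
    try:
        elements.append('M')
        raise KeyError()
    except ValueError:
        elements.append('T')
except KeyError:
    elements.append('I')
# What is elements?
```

Step-by-step execution trace:
1. Inner try: `elements.append('M')` → elements = ['M'].
2. `raise KeyError()` raises KeyError.
3. Inner `except ValueError` does not match KeyError; exception propagates to outer try.
4. Outer `except KeyError` matches → `elements.append('I')` → elements = ['M', 'I'].
Result: ['M', 'I']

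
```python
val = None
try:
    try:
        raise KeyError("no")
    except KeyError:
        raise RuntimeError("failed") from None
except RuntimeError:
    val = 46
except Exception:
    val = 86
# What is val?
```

Step-by-step execution trace:
1. Inner try raises KeyError; inner `except KeyError` catches it.
2. `raise RuntimeError(...) from None` raises RuntimeError (from None suppresses __context__, but the active exception is still RuntimeError).
3. Outer `except RuntimeError` matches → val = 46.
4. `except Exception` is not reached.
Result: 46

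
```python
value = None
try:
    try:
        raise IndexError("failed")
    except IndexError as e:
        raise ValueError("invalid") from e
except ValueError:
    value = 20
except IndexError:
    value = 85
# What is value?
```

Step-by-step execution trace:
1. Inner try raises IndexError; inner `except IndexError as e` catches it.
2. `raise ValueError(...) from e` raises ValueError (IndexError is attached as __cause__, but only ValueError is active).
3. Outer `except ValueError` matches → value = 20.
4. `except IndexError` is not reached.
Result: 20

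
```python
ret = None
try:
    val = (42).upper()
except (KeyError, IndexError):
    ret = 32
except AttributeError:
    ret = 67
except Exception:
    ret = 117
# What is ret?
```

Step-by-step execution trace:
1. `val = (42).upper()` raises AttributeError.
2. `except (KeyError, IndexError)` does not match AttributeError; skipped.
3. `except AttributeError` matches (exact type match) → ret = 67.
4. `except Exception` is not reached.
Result: 67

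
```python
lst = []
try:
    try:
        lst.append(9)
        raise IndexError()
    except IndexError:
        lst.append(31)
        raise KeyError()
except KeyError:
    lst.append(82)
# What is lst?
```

Step-by-step execution trace:
1. Inner try: `lst.append(9)` → lst = [9].
2. `raise IndexError()` raises IndexError.
3. Inner `except IndexError` matches → `lst.append(31)` → lst = [9, 31].
4. `raise KeyError()` raises KeyError; propagates to outer try.
5. Outer `except KeyError` matches → `lst.append(82)` → lst = [9, 31, 82].
Result: [9, 31, 82]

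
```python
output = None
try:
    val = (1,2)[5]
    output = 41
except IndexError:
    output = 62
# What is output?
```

Step-by-step execution trace:
1. `val = (1,2)[5]` raises IndexError.
2. `output = 41` is not reached.
3. `except IndexError` matches → output = 62.
Result: 62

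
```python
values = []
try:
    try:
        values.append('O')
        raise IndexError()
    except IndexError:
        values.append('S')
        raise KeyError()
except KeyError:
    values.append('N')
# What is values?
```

Step-by-step execution trace:
1. Inner try: `values.append('O')` → values = ['O'].
2. `raise IndexError()` raises IndexError.
3. Inner `except IndexError` matches → `values.append('S')` → values = ['O', 'S'].
4. `raise KeyError()` raises KeyError; propagates to outer try.
5. Outer `except KeyError` matches → `values.append('N')` → values = ['O', 'S', 'N'].
Result: ['O', 'S', 'N']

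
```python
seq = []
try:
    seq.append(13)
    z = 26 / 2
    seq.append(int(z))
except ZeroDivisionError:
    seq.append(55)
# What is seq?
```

Step-by-step execution trace:
1. try: `seq.append(13)` → seq = [13].
2. `z = 26 / 2` → z = 13.0. No exception raised.
3. `seq.append(int(z))` → seq = [13, 13].
4. `except ZeroDivisionError` is skipped (no exception was raised).
Result: [13, 13]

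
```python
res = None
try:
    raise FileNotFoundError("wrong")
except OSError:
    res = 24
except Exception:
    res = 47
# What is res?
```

Step-by-step execution trace:
1. `raise FileNotFoundError(...)` raises FileNotFoundError.
2. `except OSError` matches (FileNotFoundError is a subclass of OSError) → res = 24.
3. `except Exception` is not reached.
Result: 24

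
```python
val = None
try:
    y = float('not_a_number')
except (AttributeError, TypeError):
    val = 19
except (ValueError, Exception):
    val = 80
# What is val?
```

Step-by-step execution trace:
1. `y = float('not_a_number')` raises ValueError.
2. `except (AttributeError, TypeError)` does not match ValueError; skipped.
3. `except (ValueError, Exception)` matches (ValueError is in the tuple) → val = 80.
Result: 80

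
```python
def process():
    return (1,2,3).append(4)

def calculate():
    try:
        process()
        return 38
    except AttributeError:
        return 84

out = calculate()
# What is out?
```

Step-by-step execution trace:
1. `calculate()` calls `process()`.
2. `process()` evaluates `(1,2,3).append(4)`, which raises AttributeError; it propagates to the caller.
3. `return 38` is not reached.
4. `except AttributeError` in calculate matches → returns 84.
5. out = 84.
Result: 84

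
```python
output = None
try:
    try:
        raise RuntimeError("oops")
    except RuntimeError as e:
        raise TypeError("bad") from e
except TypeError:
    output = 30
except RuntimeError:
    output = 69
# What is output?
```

Step-by-step execution trace:
1. Inner try raises RuntimeError; inner `except RuntimeError as e` catches it.
2. `raise TypeError(...) from e` raises TypeError (RuntimeError is attached as __cause__, but only TypeError is active).
3. Outer `except TypeError` matches → output = 30.
4. `except RuntimeError` is not reached.
Result: 30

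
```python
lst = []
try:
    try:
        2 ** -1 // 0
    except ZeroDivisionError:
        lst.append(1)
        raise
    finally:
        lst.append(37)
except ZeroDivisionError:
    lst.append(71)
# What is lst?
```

Step-by-step execution trace:
1. Inner try: `2 ** -1 // 0` raises ZeroDivisionError.
2. Inner `except ZeroDivisionError` matches → `lst.append(1)` → lst = [1].
3. bare `raise` re-raises ZeroDivisionError.
4. Inner `finally` runs during unwinding: `lst.append(37)` → lst = [1, 37].
5. Outer `except ZeroDivisionError` matches → `lst.append(71)` → lst = [1, 37, 71].
Result: [1, 37, 71]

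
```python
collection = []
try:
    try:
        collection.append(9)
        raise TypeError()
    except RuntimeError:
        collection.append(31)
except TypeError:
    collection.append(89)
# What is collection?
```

Step-by-step execution trace:
1. Inner try: `collection.append(9)` → collection = [9].
2. `raise TypeError()` raises TypeError.
3. Inner `except RuntimeError` does not match TypeError; exception propagates to outer try.
4. Outer `except TypeError` matches → `collection.append(89)` → collection = [9, 89].
Result: [9, 89]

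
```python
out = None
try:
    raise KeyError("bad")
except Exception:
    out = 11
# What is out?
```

Step-by-step execution trace:
1. `raise KeyError(...)` raises KeyError.
2. `except Exception` matches (KeyError is a subclass of Exception) → out = 11.
Result: 11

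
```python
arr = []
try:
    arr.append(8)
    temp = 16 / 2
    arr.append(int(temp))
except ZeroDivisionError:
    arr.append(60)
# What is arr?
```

Step-by-step execution trace:
1. try: `arr.append(8)` → arr = [8].
2. `temp = 16 / 2` → temp = 8.0. No exception raised.
3. `arr.append(int(temp))` → arr = [8, 8].
4. `except ZeroDivisionError` is skipped (no exception was raised).
Result: [8, 8]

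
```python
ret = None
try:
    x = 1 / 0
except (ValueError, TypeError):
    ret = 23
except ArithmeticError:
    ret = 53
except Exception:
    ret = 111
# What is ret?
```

Step-by-step execution trace:
1. `x = 1 / 0` raises ZeroDivisionError.
2. `except (ValueError, TypeError)` does not match ZeroDivisionError; skipped.
3. `except ArithmeticError` matches (ZeroDivisionError is a subclass of ArithmeticError) → ret = 53.
4. `except Exception` is not reached.
Result: 53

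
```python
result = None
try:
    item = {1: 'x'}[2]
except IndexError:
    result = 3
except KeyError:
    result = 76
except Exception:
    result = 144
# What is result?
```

Step-by-step execution trace:
1. `item = {1: 'x'}[2]` raises KeyError.
2. `except IndexError` does not match KeyError; skipped.
3. `except KeyError` matches → result = 76.
4. Remaining except clauses are skipped.
Result: 76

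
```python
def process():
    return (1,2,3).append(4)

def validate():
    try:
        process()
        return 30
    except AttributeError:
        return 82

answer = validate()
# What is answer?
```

Step-by-step execution trace:
1. `validate()` calls `process()`.
2. `process()` evaluates `(1,2,3).append(4)`, which raises AttributeError; it propagates to the caller.
3. `return 30` is not reached.
4. `except AttributeError` in validate matches → returns 82.
5. answer = 82.
Result: 82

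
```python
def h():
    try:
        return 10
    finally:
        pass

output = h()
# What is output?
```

Step-by-step execution trace:
1. `h()` enters try: `return 10` sets pending return value 10.
2. Before returning, `finally: pass` runs (no effect).
3. h() returns 10 → output = 10.
Result: 10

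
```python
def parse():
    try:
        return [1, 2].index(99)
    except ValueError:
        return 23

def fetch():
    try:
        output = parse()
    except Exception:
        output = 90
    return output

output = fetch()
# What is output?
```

Step-by-step execution trace:
1. `fetch()` calls `parse()`.
2. In parse: `[1, 2].index(99)` raises ValueError; `except ValueError` catches it → returns 23.
3. In fetch: `output = parse()` → output = 23. No exception reaches fetch.
4. `except Exception` is skipped; fetch returns 23.
5. output = 23.
Result: 23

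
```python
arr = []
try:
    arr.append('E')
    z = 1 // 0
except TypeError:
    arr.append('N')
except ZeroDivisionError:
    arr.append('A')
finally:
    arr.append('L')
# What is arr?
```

Step-by-step execution trace:
1. try: `arr.append('E')` → arr = ['E'].
2. `z = 1 // 0` raises ZeroDivisionError.
3. `except TypeError` does not match ZeroDivisionError; skipped.
4. `except ZeroDivisionError` matches → `arr.append('A')` → arr = ['E', 'A'].
5. finally always runs: `arr.append('L')` → arr = ['E', 'A', 'L'].
Result: ['E', 'A', 'L']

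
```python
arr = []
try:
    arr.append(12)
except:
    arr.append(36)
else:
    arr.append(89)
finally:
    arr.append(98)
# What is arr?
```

Step-by-step execution trace:
1. try: `arr.append(12)` → arr = [12]. No exception raised.
2. `except` is skipped.
3. `else` runs: `arr.append(89)` → arr = [12, 89].
4. `finally` always runs: `arr.append(98)` → arr = [12, 89, 98].
Result: [12, 89, 98]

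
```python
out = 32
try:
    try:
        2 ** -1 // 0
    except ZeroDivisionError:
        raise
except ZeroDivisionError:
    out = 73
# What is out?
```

Step-by-step execution trace:
1. Inner try: `2 ** -1 // 0` raises ZeroDivisionError.
2. Inner `except ZeroDivisionError` matches; bare `raise` re-raises the same ZeroDivisionError.
3. Outer `except ZeroDivisionError` matches → out = 73.
Result: 73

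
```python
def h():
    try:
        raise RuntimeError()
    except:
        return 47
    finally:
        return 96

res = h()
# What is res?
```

Step-by-step execution trace:
1. `h()` enters try: `raise RuntimeError()` raises RuntimeError.
2. bare `except` matches → `return 47` sets pending return value 47.
3. Before returning, `finally: return 96` runs and overrides the pending return.
4. h() returns 96 → res = 96.
Result: 96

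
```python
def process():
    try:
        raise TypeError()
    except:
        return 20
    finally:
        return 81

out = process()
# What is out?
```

Step-by-step execution trace:
1. `process()` enters try: `raise TypeError()` raises TypeError.
2. bare `except` matches → `return 20` sets pending return value 20.
3. Before returning, `finally: return 81` runs and overrides the pending return.
4. process() returns 81 → out = 81.
Result: 81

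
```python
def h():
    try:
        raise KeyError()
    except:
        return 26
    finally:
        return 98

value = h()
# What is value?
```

Step-by-step execution trace:
1. `h()` enters try: `raise KeyError()` raises KeyError.
2. bare `except` matches → `return 26` sets pending return value 26.
3. Before returning, `finally: return 98` runs and overrides the pending return.
4. h() returns 98 → value = 98.
Result: 98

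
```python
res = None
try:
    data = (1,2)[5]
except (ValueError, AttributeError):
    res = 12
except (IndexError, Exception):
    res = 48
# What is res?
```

Step-by-step execution trace:
1. `data = (1,2)[5]` raises IndexError.
2. `except (ValueError, AttributeError)` does not match IndexError; skipped.
3. `except (IndexError, Exception)` matches (IndexError is in the tuple) → res = 48.
Result: 48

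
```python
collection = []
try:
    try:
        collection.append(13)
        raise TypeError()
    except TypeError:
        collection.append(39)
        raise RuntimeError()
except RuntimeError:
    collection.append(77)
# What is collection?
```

Step-by-step execution trace:
1. Inner try: `collection.append(13)` → collection = [13].
2. `raise TypeError()` raises TypeError.
3. Inner `except TypeError` matches → `collection.append(39)` → collection = [13, 39].
4. `raise RuntimeError()` raises RuntimeError; propagates to outer try.
5. Outer `except RuntimeError` matches → `collection.append(77)` → collection = [13, 39, 77].
Result: [13, 39, 77]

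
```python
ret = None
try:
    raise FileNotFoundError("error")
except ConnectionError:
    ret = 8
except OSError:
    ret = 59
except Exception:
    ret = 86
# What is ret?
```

Step-by-step execution trace:
1. `raise FileNotFoundError(...)` raises FileNotFoundError.
2. `except ConnectionError` does not match (FileNotFoundError is not a subclass of ConnectionError); skipped.
3. `except OSError` matches (FileNotFoundError is a subclass of OSError) → ret = 59.
4. `except Exception` is not reached.
Result: 59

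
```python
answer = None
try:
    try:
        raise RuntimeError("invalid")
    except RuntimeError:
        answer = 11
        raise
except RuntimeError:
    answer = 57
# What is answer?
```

Step-by-step execution trace:
1. Inner try: `raise RuntimeError("invalid")` raises RuntimeError.
2. Inner `except RuntimeError` matches → answer = 11.
3. bare `raise` re-raises the same RuntimeError.
4. Outer `except RuntimeError` matches → answer = 57.
Result: 57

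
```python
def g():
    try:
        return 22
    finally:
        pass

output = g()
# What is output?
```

Step-by-step execution trace:
1. `g()` enters try: `return 22` sets pending return value 22.
2. Before returning, `finally: pass` runs (no effect).
3. g() returns 22 → output = 22.
Result: 22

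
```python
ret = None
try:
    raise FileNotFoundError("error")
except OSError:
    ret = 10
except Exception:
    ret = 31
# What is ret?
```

Step-by-step execution trace:
1. `raise FileNotFoundError(...)` raises FileNotFoundError.
2. `except OSError` matches (FileNotFoundError is a subclass of OSError) → ret = 10.
3. `except Exception` is not reached.
Result: 10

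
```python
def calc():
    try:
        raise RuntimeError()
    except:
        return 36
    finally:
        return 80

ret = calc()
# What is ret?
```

Step-by-step execution trace:
1. `calc()` enters try: `raise RuntimeError()` raises RuntimeError.
2. bare `except` matches → `return 36` sets pending return value 36.
3. Before returning, `finally: return 80` runs and overrides the pending return.
4. calc() returns 80 → ret = 80.
Result: 80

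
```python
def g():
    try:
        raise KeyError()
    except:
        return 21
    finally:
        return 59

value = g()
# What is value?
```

Step-by-step execution trace:
1. `g()` enters try: `raise KeyError()` raises KeyError.
2. bare `except` matches → `return 21` sets pending return value 21.
3. Before returning, `finally: return 59` runs and overrides the pending return.
4. g() returns 59 → value = 59.
Result: 59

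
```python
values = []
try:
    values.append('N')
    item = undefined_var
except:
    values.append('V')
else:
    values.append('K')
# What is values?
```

Step-by-step execution trace:
1. try: `values.append('N')` → values = ['N'].
2. `item = undefined_var` raises NameError.
3. bare `except` matches → `values.append('V')` → values = ['N', 'V'].
4. `else` is skipped (an exception was raised).
Result: ['N', 'V']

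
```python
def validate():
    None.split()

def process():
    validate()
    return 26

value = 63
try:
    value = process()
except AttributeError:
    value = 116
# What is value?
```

Step-by-step execution trace:
1. value starts at 63.
2. try: `process()` calls `validate()`.
3. `validate()` evaluates `None.split()`, which raises AttributeError; it propagates through process (uncaught).
4. `return 26` in process is not reached; the assignment to value does not complete.
5. `except AttributeError` matches → value = 116.
Result: 116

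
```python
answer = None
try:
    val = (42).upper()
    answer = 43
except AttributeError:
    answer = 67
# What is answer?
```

Step-by-step execution trace:
1. `val = (42).upper()` raises AttributeError.
2. `answer = 43` is not reached.
3. `except AttributeError` matches → answer = 67.
Result: 67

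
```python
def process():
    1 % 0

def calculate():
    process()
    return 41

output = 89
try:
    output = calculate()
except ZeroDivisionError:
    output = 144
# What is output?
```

Step-by-step execution trace:
1. output starts at 89.
2. try: `calculate()` calls `process()`.
3. `process()` evaluates `1 % 0`, which raises ZeroDivisionError; it propagates through calculate (uncaught).
4. `return 41` in calculate is not reached; the assignment to output does not complete.
5. `except ZeroDivisionError` matches → output = 144.
Result: 144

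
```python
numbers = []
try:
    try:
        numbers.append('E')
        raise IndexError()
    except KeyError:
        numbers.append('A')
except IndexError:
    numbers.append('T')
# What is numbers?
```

Step-by-step execution trace:
1. Inner try: `numbers.append('E')` → numbers = ['E'].
2. `raise IndexError()` raises IndexError.
3. Inner `except KeyError` does not match IndexError; exception propagates to outer try.
4. Outer `except IndexError` matches → `numbers.append('T')` → numbers = ['E', 'T'].
Result: ['E', 'T']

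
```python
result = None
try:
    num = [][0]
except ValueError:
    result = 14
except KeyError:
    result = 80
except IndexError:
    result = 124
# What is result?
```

Step-by-step execution trace:
1. `num = [][0]` raises IndexError.
2. `except ValueError` does not match IndexError; skipped.
3. `except KeyError` does not match IndexError; skipped.
4. `except IndexError` matches → result = 124.
Result: 124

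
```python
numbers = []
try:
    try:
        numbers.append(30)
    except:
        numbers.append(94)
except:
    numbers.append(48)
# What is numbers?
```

Step-by-step execution trace:
1. Inner try: `numbers.append(30)` → numbers = [30]. No exception raised.
2. Inner `except` is skipped.
3. Inner try completes normally; outer `except` is skipped.
Result: [30]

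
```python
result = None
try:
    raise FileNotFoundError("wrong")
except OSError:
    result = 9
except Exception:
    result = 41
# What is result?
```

Step-by-step execution trace:
1. `raise FileNotFoundError(...)` raises FileNotFoundError.
2. `except OSError` matches (FileNotFoundError is a subclass of OSError) → result = 9.
3. `except Exception` is not reached.
Result: 9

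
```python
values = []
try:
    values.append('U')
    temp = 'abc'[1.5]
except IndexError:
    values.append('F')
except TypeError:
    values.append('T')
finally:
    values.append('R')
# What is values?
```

Step-by-step execution trace:
1. try: `values.append('U')` → values = ['U'].
2. `temp = 'abc'[1.5]` raises TypeError.
3. `except IndexError` does not match TypeError; skipped.
4. `except TypeError` matches → `values.append('T')` → values = ['U', 'T'].
5. finally always runs: `values.append('R')` → values = ['U', 'T', 'R'].
Result: ['U', 'T', 'R']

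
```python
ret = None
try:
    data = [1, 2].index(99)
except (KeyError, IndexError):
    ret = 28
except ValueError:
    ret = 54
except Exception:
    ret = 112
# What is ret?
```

Step-by-step execution trace:
1. `data = [1, 2].index(99)` raises ValueError.
2. `except (KeyError, IndexError)` does not match ValueError; skipped.
3. `except ValueError` matches (exact type match) → ret = 54.
4. `except Exception` is not reached.
Result: 54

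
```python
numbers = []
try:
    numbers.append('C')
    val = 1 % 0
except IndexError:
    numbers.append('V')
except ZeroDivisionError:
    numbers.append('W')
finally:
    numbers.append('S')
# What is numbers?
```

Step-by-step execution trace:
1. try: `numbers.append('C')` → numbers = ['C'].
2. `val = 1 % 0` raises ZeroDivisionError.
3. `except IndexError` does not match ZeroDivisionError; skipped.
4. `except ZeroDivisionError` matches → `numbers.append('W')` → numbers = ['C', 'W'].
5. finally always runs: `numbers.append('S')` → numbers = ['C', 'W', 'S'].
Result: ['C', 'W', 'S']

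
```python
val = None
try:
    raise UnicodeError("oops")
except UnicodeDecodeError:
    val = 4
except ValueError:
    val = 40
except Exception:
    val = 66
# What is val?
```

Step-by-step execution trace:
1. `raise UnicodeError(...)` raises UnicodeError.
2. `except UnicodeDecodeError` does not match (UnicodeError is not a subclass of UnicodeDecodeError); skipped.
3. `except ValueError` matches (UnicodeError is a subclass of ValueError) → val = 40.
4. `except Exception` is not reached.
Result: 40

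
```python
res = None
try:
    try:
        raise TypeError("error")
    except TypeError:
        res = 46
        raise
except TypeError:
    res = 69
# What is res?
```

Step-by-step execution trace:
1. Inner try: `raise TypeError("error")` raises TypeError.
2. Inner `except TypeError` matches → res = 46.
3. bare `raise` re-raises the same TypeError.
4. Outer `except TypeError` matches → res = 69.
Result: 69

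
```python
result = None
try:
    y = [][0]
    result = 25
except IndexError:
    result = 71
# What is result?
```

Step-by-step execution trace:
1. `y = [][0]` raises IndexError.
2. `result = 25` is not reached.
3. `except IndexError` matches → result = 71.
Result: 71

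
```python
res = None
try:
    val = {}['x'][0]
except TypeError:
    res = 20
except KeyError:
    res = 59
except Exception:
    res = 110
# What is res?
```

Step-by-step execution trace:
1. `val = {}['x'][0]` raises KeyError.
2. `except TypeError` does not match KeyError; skipped.
3. `except KeyError` matches → res = 59.
4. Remaining except clauses are skipped.
Result: 59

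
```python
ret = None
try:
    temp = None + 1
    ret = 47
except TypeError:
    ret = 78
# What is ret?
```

Step-by-step execution trace:
1. `temp = None + 1` raises TypeError.
2. `ret = 47` is not reached.
3. `except TypeError` matches → ret = 78.
Result: 78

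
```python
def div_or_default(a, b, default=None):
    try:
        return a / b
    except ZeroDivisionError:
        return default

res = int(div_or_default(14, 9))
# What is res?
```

Step-by-step execution trace:
1. `div_or_default(14, 9)` enters try: `return 14 / 9` → returns 1.5555555555555556. No exception raised.
2. `except ZeroDivisionError` is skipped.
3. `int(1.5555555555555556)` → 1 → res = 1.
Result: 1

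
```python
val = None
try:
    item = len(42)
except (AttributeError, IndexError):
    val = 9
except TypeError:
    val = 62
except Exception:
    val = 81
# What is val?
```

Step-by-step execution trace:
1. `item = len(42)` raises TypeError.
2. `except (AttributeError, IndexError)` does not match TypeError; skipped.
3. `except TypeError` matches (exact type match) → val = 62.
4. `except Exception` is not reached.
Result: 62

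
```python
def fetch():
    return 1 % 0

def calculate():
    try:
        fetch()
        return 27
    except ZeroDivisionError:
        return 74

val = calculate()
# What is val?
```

Step-by-step execution trace:
1. `calculate()` calls `fetch()`.
2. `fetch()` evaluates `1 % 0`, which raises ZeroDivisionError; it propagates to the caller.
3. `return 27` is not reached.
4. `except ZeroDivisionError` in calculate matches → returns 74.
5. val = 74.
Result: 74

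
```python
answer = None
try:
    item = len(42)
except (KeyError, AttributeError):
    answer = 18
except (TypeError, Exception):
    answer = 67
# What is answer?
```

Step-by-step execution trace:
1. `item = len(42)` raises TypeError.
2. `except (KeyError, AttributeError)` does not match TypeError; skipped.
3. `except (TypeError, Exception)` matches (TypeError is in the tuple) → answer = 67.
Result: 67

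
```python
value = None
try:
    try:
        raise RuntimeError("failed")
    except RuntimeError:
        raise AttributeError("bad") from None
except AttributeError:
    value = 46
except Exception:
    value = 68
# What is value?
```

Step-by-step execution trace:
1. Inner try raises RuntimeError; inner `except RuntimeError` catches it.
2. `raise AttributeError(...) from None` raises AttributeError (from None suppresses __context__, but the active exception is still AttributeError).
3. Outer `except AttributeError` matches → value = 46.
4. `except Exception` is not reached.
Result: 46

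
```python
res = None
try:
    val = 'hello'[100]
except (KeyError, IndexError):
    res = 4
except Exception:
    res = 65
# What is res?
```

Step-by-step execution trace:
1. `val = 'hello'[100]` raises IndexError.
2. `except (KeyError, IndexError)` matches (IndexError is in the tuple) → res = 4.
3. `except Exception` is not reached.
Result: 4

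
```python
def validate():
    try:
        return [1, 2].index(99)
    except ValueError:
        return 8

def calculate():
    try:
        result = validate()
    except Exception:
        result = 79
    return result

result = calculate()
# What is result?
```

Step-by-step execution trace:
1. `calculate()` calls `validate()`.
2. In validate: `[1, 2].index(99)` raises ValueError; `except ValueError` catches it → returns 8.
3. In calculate: `result = validate()` → result = 8. No exception reaches calculate.
4. `except Exception` is skipped; calculate returns 8.
5. result = 8.
Result: 8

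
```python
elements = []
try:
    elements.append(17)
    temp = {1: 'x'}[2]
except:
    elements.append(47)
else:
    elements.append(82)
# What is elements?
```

Step-by-step execution trace:
1. try: `elements.append(17)` → elements = [17].
2. `temp = {1: 'x'}[2]` raises KeyError.
3. bare `except` matches → `elements.append(47)` → elements = [17, 47].
4. `else` is skipped (an exception was raised).
Result: [17, 47]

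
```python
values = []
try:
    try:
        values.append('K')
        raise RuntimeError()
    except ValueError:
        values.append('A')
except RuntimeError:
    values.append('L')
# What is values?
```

Step-by-step execution trace:
1. Inner try: `values.append('K')` → values = ['K'].
2. `raise RuntimeError()` raises RuntimeError.
3. Inner `except ValueError` does not match RuntimeError; exception propagates to outer try.
4. Outer `except RuntimeError` matches → `values.append('L')` → values = ['K', 'L'].
Result: ['K', 'L']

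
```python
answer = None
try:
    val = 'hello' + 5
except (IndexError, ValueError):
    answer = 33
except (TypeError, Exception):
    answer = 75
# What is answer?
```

Step-by-step execution trace:
1. `val = 'hello' + 5` raises TypeError.
2. `except (IndexError, ValueError)` does not match TypeError; skipped.
3. `except (TypeError, Exception)` matches (TypeError is in the tuple) → answer = 75.
Result: 75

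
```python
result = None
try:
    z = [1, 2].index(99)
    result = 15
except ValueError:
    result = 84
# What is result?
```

Step-by-step execution trace:
1. `z = [1, 2].index(99)` raises ValueError.
2. `result = 15` is not reached.
3. `except ValueError` matches → result = 84.
Result: 84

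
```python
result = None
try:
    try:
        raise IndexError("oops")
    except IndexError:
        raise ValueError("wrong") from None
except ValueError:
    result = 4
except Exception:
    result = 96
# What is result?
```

Step-by-step execution trace:
1. Inner try raises IndexError; inner `except IndexError` catches it.
2. `raise ValueError(...) from None` raises ValueError (from None suppresses __context__, but the active exception is still ValueError).
3. Outer `except ValueError` matches → result = 4.
4. `except Exception` is not reached.
Result: 4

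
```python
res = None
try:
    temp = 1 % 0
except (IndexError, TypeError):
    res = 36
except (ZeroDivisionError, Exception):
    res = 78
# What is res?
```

Step-by-step execution trace:
1. `temp = 1 % 0` raises ZeroDivisionError.
2. `except (IndexError, TypeError)` does not match ZeroDivisionError; skipped.
3. `except (ZeroDivisionError, Exception)` matches (ZeroDivisionError is in the tuple) → res = 78.
Result: 78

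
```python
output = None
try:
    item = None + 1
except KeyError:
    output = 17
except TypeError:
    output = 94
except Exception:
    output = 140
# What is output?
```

Step-by-step execution trace:
1. `item = None + 1` raises TypeError.
2. `except KeyError` does not match TypeError; skipped.
3. `except TypeError` matches → output = 94.
4. Remaining except clauses are skipped.
Result: 94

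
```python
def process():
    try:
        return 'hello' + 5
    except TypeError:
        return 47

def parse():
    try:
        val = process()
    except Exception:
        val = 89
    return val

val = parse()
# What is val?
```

Step-by-step execution trace:
1. `parse()` calls `process()`.
2. In process: `'hello' + 5` raises TypeError; `except TypeError` catches it → returns 47.
3. In parse: `val = process()` → val = 47. No exception reaches parse.
4. `except Exception` is skipped; parse returns 47.
5. val = 47.
Result: 47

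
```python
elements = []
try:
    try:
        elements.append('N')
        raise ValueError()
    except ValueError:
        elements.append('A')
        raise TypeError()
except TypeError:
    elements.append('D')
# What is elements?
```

Step-by-step execution trace:
1. Inner try: `elements.append('N')` → elements = ['N'].
2. `raise ValueError()` raises ValueError.
3. Inner `except ValueError` matches → `elements.append('A')` → elements = ['N', 'A'].
4. `raise TypeError()` raises TypeError; propagates to outer try.
5. Outer `except TypeError` matches → `elements.append('D')` → elements = ['N', 'A', 'D'].
Result: ['N', 'A', 'D']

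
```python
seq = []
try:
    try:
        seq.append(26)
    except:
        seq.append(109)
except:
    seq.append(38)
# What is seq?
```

Step-by-step execution trace:
1. Inner try: `seq.append(26)` → seq = [26]. No exception raised.
2. Inner `except` is skipped.
3. Inner try completes normally; outer `except` is skipped.
Result: [26]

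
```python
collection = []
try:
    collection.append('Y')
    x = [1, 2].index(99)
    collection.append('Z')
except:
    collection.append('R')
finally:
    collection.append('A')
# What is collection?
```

Step-by-step execution trace:
1. try: `collection.append('Y')` → collection = ['Y'].
2. `x = [1, 2].index(99)` raises ValueError; `collection.append('Z')` is not reached.
3. bare `except` matches → `collection.append('R')` → collection = ['Y', 'R'].
4. finally always runs: `collection.append('A')` → collection = ['Y', 'R', 'A'].
Result: ['Y', 'R', 'A']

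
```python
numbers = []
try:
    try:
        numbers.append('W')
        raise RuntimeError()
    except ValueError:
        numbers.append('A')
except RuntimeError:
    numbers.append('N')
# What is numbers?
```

Step-by-step execution trace:
1. Inner try: `numbers.append('W')` → numbers = ['W'].
2. `raise RuntimeError()` raises RuntimeError.
3. Inner `except ValueError` does not match RuntimeError; exception propagates to outer try.
4. Outer `except RuntimeError` matches → `numbers.append('N')` → numbers = ['W', 'N'].
Result: ['W', 'N']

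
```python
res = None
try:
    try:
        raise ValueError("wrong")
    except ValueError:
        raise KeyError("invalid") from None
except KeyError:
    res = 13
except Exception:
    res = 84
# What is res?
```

Step-by-step execution trace:
1. Inner try raises ValueError; inner `except ValueError` catches it.
2. `raise KeyError(...) from None` raises KeyError (from None suppresses __context__, but the active exception is still KeyError).
3. Outer `except KeyError` matches → res = 13.
4. `except Exception` is not reached.
Result: 13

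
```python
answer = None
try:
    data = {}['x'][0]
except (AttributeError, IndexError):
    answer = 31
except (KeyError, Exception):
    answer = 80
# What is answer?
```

Step-by-step execution trace:
1. `data = {}['x'][0]` raises KeyError.
2. `except (AttributeError, IndexError)` does not match KeyError; skipped.
3. `except (KeyError, Exception)` matches (KeyError is in the tuple) → answer = 80.
Result: 80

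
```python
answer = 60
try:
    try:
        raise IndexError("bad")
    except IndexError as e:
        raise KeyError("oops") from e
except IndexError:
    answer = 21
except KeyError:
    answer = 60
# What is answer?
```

Step-by-step execution trace:
1. Inner try raises IndexError; inner `except IndexError as e` catches it.
2. `raise KeyError(...) from e` raises KeyError (IndexError is attached as __cause__, but only KeyError is active).
3. Outer `except IndexError` does not match KeyError; skipped.
4. Outer `except KeyError` matches → answer = 60.
Result: 60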